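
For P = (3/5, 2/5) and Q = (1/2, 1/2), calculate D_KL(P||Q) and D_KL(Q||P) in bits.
D_KL(P||Q) = 0.0290, D_KL(Q||P) = 0.0294

KL divergence is not symmetric: D_KL(P||Q) ≠ D_KL(Q||P) in general.

D_KL(P||Q) = 0.0290 bits
D_KL(Q||P) = 0.0294 bits

No, they are not equal!

This asymmetry is why KL divergence is not a true distance metric.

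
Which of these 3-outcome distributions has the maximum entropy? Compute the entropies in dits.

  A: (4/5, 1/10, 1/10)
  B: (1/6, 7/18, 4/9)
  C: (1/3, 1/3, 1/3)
C

For a discrete distribution over n outcomes, entropy is maximized by the uniform distribution.

Computing entropies:
H(A) = 0.2775 dits
H(B) = 0.4457 dits
H(C) = 0.4771 dits

The uniform distribution (where all probabilities equal 1/3) achieves the maximum entropy of log_10(3) = 0.4771 dits.

Distribution C has the highest entropy.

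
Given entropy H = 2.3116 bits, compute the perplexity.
4.9643

Perplexity is 2^H (or exp(H) for natural log).

H = 2.3116 bits
Perplexity = 2^2.3116 = 4.9643

Interpretation: The model's uncertainty is equivalent to choosing uniformly among 5.0 options.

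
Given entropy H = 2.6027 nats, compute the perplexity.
13.5001

Perplexity is e^H (or exp(H) for natural log).

H = 2.6027 nats
Perplexity = e^2.6027 = 13.5001

Interpretation: The model's uncertainty is equivalent to choosing uniformly among 13.5 options.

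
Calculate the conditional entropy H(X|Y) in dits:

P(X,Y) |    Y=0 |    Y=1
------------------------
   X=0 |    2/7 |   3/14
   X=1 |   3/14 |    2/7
0.2966 dits

Using the chain rule: H(X|Y) = H(X,Y) - H(Y)

First, compute H(X,Y) = 0.5976 dits

Marginal P(Y) = (1/2, 1/2)
H(Y) = 0.3010 dits

H(X|Y) = H(X,Y) - H(Y) = 0.5976 - 0.3010 = 0.2966 dits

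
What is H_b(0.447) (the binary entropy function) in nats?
0.6875 nats

The binary entropy function is:
H(p) = -p log(p) - (1-p) log(1-p)

H(0.447) = -0.447 × log_e(0.447) - 0.553 × log_e(0.553)
H(0.447) = 0.6875 nats

Note: Binary entropy is maximized at p=0.5 (H=1 bit) and minimized at p=0 or p=1 (H=0).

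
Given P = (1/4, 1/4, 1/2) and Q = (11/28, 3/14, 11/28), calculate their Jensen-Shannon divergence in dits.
0.0052 dits

Jensen-Shannon divergence is:
JSD(P||Q) = 0.5 × D_KL(P||M) + 0.5 × D_KL(Q||M)
where M = 0.5 × (P + Q) is the mixture distribution.

M = 0.5 × (1/4, 1/4, 1/2) + 0.5 × (11/28, 3/14, 11/28) = (9/28, 0.232143, 0.446429)

D_KL(P||M) = 0.0054 dits
D_KL(Q||M) = 0.0050 dits

JSD(P||Q) = 0.5 × 0.0054 + 0.5 × 0.0050 = 0.0052 dits

Unlike KL divergence, JSD is symmetric and bounded: 0 ≤ JSD ≤ log(2).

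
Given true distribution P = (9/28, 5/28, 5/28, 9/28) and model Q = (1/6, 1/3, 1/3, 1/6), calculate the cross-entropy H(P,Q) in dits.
0.6706 dits

Cross-entropy: H(P,Q) = -Σ p(x) log q(x)

Alternatively: H(P,Q) = H(P) + D_KL(P||Q)
H(P) = 0.5841 dits
D_KL(P||Q) = 0.0866 dits

H(P,Q) = 0.5841 + 0.0866 = 0.6706 dits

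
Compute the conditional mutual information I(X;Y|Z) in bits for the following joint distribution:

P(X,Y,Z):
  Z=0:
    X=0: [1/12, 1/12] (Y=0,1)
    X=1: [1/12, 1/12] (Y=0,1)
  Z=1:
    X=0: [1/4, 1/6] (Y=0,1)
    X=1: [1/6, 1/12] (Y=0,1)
0.0022 bits

Conditional mutual information: I(X;Y|Z) = H(X|Z) + H(Y|Z) - H(X,Y|Z)

H(Z) = 0.9183
H(X,Z) = 1.8879 → H(X|Z) = 0.9696
H(Y,Z) = 1.8879 → H(Y|Z) = 0.9696
H(X,Y,Z) = 2.8554 → H(X,Y|Z) = 1.9371

I(X;Y|Z) = 0.9696 + 0.9696 - 1.9371 = 0.0022 bits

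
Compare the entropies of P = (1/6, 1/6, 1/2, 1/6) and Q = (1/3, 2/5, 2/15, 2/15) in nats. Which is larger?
Q

Computing entropies in nats:
H(P) = 1.2425
H(Q) = 1.2700

Distribution Q has higher entropy.

Intuition: The distribution closer to uniform (more spread out) has higher entropy.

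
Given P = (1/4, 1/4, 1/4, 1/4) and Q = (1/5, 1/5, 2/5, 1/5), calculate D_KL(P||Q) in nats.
0.0499 nats

KL divergence: D_KL(P||Q) = Σ p(x) log(p(x)/q(x))

Computing term by term:
  x=0: 1/4 × log_e[(1/4)/(1/5)] = 1/4 × 0.2231 = 0.0558
  x=1: 1/4 × log_e[(1/4)/(1/5)] = 1/4 × 0.2231 = 0.0558
  x=2: 1/4 × log_e[(1/4)/(2/5)] = 1/4 × -0.4700 = -0.1175
  x=3: 1/4 × log_e[(1/4)/(1/5)] = 1/4 × 0.2231 = 0.0558

D_KL(P||Q) = 0.0499 nats

Note: KL divergence is always non-negative and equals 0 iff P = Q.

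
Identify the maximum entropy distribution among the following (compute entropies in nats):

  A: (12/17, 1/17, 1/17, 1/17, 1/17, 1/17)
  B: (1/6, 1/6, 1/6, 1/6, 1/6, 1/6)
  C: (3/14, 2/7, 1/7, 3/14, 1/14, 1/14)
B

For a discrete distribution over n outcomes, entropy is maximized by the uniform distribution.

Computing entropies:
H(A) = 1.0792 nats
H(B) = 1.7918 nats
H(C) = 1.6731 nats

The uniform distribution (where all probabilities equal 1/6) achieves the maximum entropy of log_e(6) = 1.7918 nats.

Distribution B has the highest entropy.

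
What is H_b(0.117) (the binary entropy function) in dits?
0.1567 dits

The binary entropy function is:
H(p) = -p log(p) - (1-p) log(1-p)

H(0.117) = -0.117 × log_10(0.117) - 0.883 × log_10(0.883)
H(0.117) = 0.1567 dits

Note: Binary entropy is maximized at p=0.5 (H=1 bit) and minimized at p=0 or p=1 (H=0).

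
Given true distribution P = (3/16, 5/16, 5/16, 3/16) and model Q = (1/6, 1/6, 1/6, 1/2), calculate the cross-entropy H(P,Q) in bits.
2.2878 bits

Cross-entropy: H(P,Q) = -Σ p(x) log q(x)

Alternatively: H(P,Q) = H(P) + D_KL(P||Q)
H(P) = 1.9544 bits
D_KL(P||Q) = 0.3333 bits

H(P,Q) = 1.9544 + 0.3333 = 2.2878 bits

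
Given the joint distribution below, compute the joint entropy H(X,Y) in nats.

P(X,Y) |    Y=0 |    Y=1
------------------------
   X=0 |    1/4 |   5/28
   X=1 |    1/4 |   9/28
1.3656 nats

Joint entropy is H(X,Y) = -Σ_{x,y} p(x,y) log p(x,y).

Summing over all non-zero entries:
H(X,Y) = -[1/4·log_e(1/4) + 5/28·log_e(5/28) + 1/4·log_e(1/4) + 9/28·log_e(9/28)]
H(X,Y) = 1.3656 nats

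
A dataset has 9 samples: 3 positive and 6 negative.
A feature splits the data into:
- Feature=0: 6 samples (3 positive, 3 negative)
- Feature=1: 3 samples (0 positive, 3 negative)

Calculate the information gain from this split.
0.2516 bits

Information Gain = H(Y) - H(Y|Feature)

Before split:
P(positive) = 3/9 = 0.3333
H(Y) = 0.9183 bits

After split:
Feature=0: H = 1.0000 bits (weight = 6/9)
Feature=1: H = 0.0000 bits (weight = 3/9)
H(Y|Feature) = (6/9)×1.0000 + (3/9)×0.0000 = 0.6667 bits

Information Gain = 0.9183 - 0.6667 = 0.2516 bits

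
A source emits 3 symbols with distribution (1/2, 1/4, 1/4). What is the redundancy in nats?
0.0589 nats

Redundancy measures how far a source is from maximum entropy:
R = H_max - H(X)

Maximum entropy for 3 symbols: H_max = log_e(3) = 1.0986 nats
Actual entropy: H(X) = 1.0397 nats
Redundancy: R = 1.0986 - 1.0397 = 0.0589 nats

This redundancy represents potential for compression: the source could be compressed by 0.0589 nats per symbol.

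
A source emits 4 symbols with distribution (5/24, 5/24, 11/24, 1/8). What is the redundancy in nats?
0.1152 nats

Redundancy measures how far a source is from maximum entropy:
R = H_max - H(X)

Maximum entropy for 4 symbols: H_max = log_e(4) = 1.3863 nats
Actual entropy: H(X) = 1.2711 nats
Redundancy: R = 1.3863 - 1.2711 = 0.1152 nats

This redundancy represents potential for compression: the source could be compressed by 0.1152 nats per symbol.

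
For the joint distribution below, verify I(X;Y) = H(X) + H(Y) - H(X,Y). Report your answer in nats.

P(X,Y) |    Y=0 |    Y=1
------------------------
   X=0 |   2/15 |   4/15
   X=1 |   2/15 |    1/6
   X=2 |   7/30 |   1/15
I(X;Y) = 0.0735 nats

Mutual information has multiple equivalent forms:
- I(X;Y) = H(X) - H(X|Y)
- I(X;Y) = H(Y) - H(Y|X)
- I(X;Y) = H(X) + H(Y) - H(X,Y)

Computing all quantities:
H(X) = 1.0889, H(Y) = 0.6931, H(X,Y) = 1.7085
H(X|Y) = 1.0154, H(Y|X) = 0.6196

Verification:
H(X) - H(X|Y) = 1.0889 - 1.0154 = 0.0735
H(Y) - H(Y|X) = 0.6931 - 0.6196 = 0.0735
H(X) + H(Y) - H(X,Y) = 1.0889 + 0.6931 - 1.7085 = 0.0735

All forms give I(X;Y) = 0.0735 nats. ✓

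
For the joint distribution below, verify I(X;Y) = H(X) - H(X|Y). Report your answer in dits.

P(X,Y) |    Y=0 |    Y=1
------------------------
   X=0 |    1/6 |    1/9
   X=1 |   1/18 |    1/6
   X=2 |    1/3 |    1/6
I(X;Y) = 0.0247 dits

Mutual information has multiple equivalent forms:
- I(X;Y) = H(X) - H(X|Y)
- I(X;Y) = H(Y) - H(Y|X)
- I(X;Y) = H(X) + H(Y) - H(X,Y)

Computing all quantities:
H(X) = 0.4502, H(Y) = 0.2983, H(X,Y) = 0.7239
H(X|Y) = 0.4255, H(Y|X) = 0.2737

Verification:
H(X) - H(X|Y) = 0.4502 - 0.4255 = 0.0247
H(Y) - H(Y|X) = 0.2983 - 0.2737 = 0.0247
H(X) + H(Y) - H(X,Y) = 0.4502 + 0.2983 - 0.7239 = 0.0247

All forms give I(X;Y) = 0.0247 dits. ✓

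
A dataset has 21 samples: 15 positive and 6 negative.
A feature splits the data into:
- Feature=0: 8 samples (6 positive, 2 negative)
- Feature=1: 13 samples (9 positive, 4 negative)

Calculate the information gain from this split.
0.0028 bits

Information Gain = H(Y) - H(Y|Feature)

Before split:
P(positive) = 15/21 = 0.7143
H(Y) = 0.8631 bits

After split:
Feature=0: H = 0.8113 bits (weight = 8/21)
Feature=1: H = 0.8905 bits (weight = 13/21)
H(Y|Feature) = (8/21)×0.8113 + (13/21)×0.8905 = 0.8603 bits

Information Gain = 0.8631 - 0.8603 = 0.0028 bits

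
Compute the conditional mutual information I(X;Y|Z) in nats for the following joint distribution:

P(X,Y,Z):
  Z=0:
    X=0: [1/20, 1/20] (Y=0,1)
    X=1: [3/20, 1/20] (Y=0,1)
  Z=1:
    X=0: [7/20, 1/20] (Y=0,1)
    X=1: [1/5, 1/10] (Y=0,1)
0.0312 nats

Conditional mutual information: I(X;Y|Z) = H(X|Z) + H(Y|Z) - H(X,Y|Z)

H(Z) = 0.6109
H(X,Z) = 1.2799 → H(X|Z) = 0.6690
H(Y,Z) = 1.1655 → H(Y|Z) = 0.5547
H(X,Y,Z) = 1.8033 → H(X,Y|Z) = 1.1924

I(X;Y|Z) = 0.6690 + 0.5547 - 1.1924 = 0.0312 nats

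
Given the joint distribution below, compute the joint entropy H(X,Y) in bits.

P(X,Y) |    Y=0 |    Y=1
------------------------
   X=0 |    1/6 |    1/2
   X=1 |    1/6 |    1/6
1.7925 bits

Joint entropy is H(X,Y) = -Σ_{x,y} p(x,y) log p(x,y).

Summing over all non-zero entries:
H(X,Y) = -[1/6·log_2(1/6) + 1/2·log_2(1/2) + 1/6·log_2(1/6) + 1/6·log_2(1/6)]
H(X,Y) = 1.7925 bits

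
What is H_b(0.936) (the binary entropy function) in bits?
0.3431 bits

The binary entropy function is:
H(p) = -p log(p) - (1-p) log(1-p)

H(0.936) = -0.936 × log_2(0.936) - 0.064 × log_2(0.064)
H(0.936) = 0.3431 bits

Note: Binary entropy is maximized at p=0.5 (H=1 bit) and minimized at p=0 or p=1 (H=0).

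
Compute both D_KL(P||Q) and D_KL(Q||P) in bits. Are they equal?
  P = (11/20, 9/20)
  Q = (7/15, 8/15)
D_KL(P||Q) = 0.0201, D_KL(Q||P) = 0.0201

KL divergence is not symmetric: D_KL(P||Q) ≠ D_KL(Q||P) in general.

D_KL(P||Q) = 0.0201 bits
D_KL(Q||P) = 0.0201 bits

In this case they happen to be equal (to 4 decimal places).

This asymmetry is why KL divergence is not a true distance metric.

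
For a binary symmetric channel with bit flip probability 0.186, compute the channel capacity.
0.3070 bits

For a binary symmetric channel (BSC) with error probability p:
Capacity C = 1 - H(p) bits per symbol

where H(p) = -p log₂(p) - (1-p) log₂(1-p) is the binary entropy function.

H(0.186) = 0.6930 bits
C = 1 - 0.6930 = 0.3070 bits per symbol

This means we can reliably transmit up to 0.3070 bits of information per channel use.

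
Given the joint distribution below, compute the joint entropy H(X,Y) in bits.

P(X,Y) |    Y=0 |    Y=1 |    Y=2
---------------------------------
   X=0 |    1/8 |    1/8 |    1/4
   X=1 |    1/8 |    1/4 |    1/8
2.5000 bits

Joint entropy is H(X,Y) = -Σ_{x,y} p(x,y) log p(x,y).

Summing over all non-zero entries:
H(X,Y) = -[1/8·log_2(1/8) + 1/8·log_2(1/8) + 1/4·log_2(1/4) + 1/8·log_2(1/8) + 1/4·log_2(1/4) + 1/8·log_2(1/8)]
H(X,Y) = 2.5000 bits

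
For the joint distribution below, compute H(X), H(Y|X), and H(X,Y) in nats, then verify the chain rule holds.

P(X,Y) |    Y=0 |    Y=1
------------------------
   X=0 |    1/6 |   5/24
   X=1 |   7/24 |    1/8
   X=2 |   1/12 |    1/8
H(X,Y) = 1.7117, H(X) = 1.0594, H(Y|X) = 0.6523 (all in nats)

Chain rule: H(X,Y) = H(X) + H(Y|X)

Left side — joint entropy directly:
H(X,Y) = -Σ p(x,y) log p(x,y) = 1.7117 nats

Right side — compute H(Y|X) from the conditional distributions:
P(X) = (3/8, 5/12, 5/24), so H(X) = 1.0594 nats
H(Y|X) = Σ_x P(X=x) · H(Y|X=x):
  P(Y|X=0) = (4/9, 5/9), H(Y|X=0) = 0.6870, weight P(X=0) = 3/8
  P(Y|X=1) = (7/10, 3/10), H(Y|X=1) = 0.6109, weight P(X=1) = 5/12
  P(Y|X=2) = (2/5, 3/5), H(Y|X=2) = 0.6730, weight P(X=2) = 5/24
H(Y|X) = 0.6523 nats

H(X) + H(Y|X) = 1.0594 + 0.6523 = 1.7117 nats

Both sides equal 1.7117 nats. ✓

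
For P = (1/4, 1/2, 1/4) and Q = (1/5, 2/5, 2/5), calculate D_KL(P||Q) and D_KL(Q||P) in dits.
D_KL(P||Q) = 0.0217, D_KL(Q||P) = 0.0235

KL divergence is not symmetric: D_KL(P||Q) ≠ D_KL(Q||P) in general.

D_KL(P||Q) = 0.0217 dits
D_KL(Q||P) = 0.0235 dits

No, they are not equal!

This asymmetry is why KL divergence is not a true distance metric.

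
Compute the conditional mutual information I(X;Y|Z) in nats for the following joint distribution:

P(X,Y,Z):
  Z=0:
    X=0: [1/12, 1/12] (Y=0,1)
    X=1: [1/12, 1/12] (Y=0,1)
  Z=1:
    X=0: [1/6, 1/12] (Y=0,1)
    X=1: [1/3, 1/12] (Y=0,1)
0.0073 nats

Conditional mutual information: I(X;Y|Z) = H(X|Z) + H(Y|Z) - H(X,Y|Z)

H(Z) = 0.6365
H(X,Z) = 1.3086 → H(X|Z) = 0.6721
H(Y,Z) = 1.2425 → H(Y|Z) = 0.6059
H(X,Y,Z) = 1.9073 → H(X,Y|Z) = 1.2708

I(X;Y|Z) = 0.6721 + 0.6059 - 1.2708 = 0.0073 nats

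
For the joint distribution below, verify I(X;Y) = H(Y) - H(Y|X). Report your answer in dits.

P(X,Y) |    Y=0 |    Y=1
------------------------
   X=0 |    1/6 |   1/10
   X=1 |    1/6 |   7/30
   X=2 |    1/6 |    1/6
I(X;Y) = 0.0061 dits

Mutual information has multiple equivalent forms:
- I(X;Y) = H(X) - H(X|Y)
- I(X;Y) = H(Y) - H(Y|X)
- I(X;Y) = H(X) + H(Y) - H(X,Y)

Computing all quantities:
H(X) = 0.4713, H(Y) = 0.3010, H(X,Y) = 0.7662
H(X|Y) = 0.4652, H(Y|X) = 0.2949

Verification:
H(X) - H(X|Y) = 0.4713 - 0.4652 = 0.0061
H(Y) - H(Y|X) = 0.3010 - 0.2949 = 0.0061
H(X) + H(Y) - H(X,Y) = 0.4713 + 0.3010 - 0.7662 = 0.0061

All forms give I(X;Y) = 0.0061 dits. ✓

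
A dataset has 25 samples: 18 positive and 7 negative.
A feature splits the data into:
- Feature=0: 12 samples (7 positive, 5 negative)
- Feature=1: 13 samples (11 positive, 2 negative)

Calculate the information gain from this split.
0.0630 bits

Information Gain = H(Y) - H(Y|Feature)

Before split:
P(positive) = 18/25 = 0.7200
H(Y) = 0.8555 bits

After split:
Feature=0: H = 0.9799 bits (weight = 12/25)
Feature=1: H = 0.6194 bits (weight = 13/25)
H(Y|Feature) = (12/25)×0.9799 + (13/25)×0.6194 = 0.7924 bits

Information Gain = 0.8555 - 0.7924 = 0.0630 bits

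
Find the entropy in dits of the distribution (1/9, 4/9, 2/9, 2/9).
0.5529 dits

Shannon entropy is H(X) = -Σ p(x) log p(x).

For P = (1/9, 4/9, 2/9, 2/9):
H = -1/9 × log_10(1/9) -4/9 × log_10(4/9) -2/9 × log_10(2/9) -2/9 × log_10(2/9)
H = 0.5529 dits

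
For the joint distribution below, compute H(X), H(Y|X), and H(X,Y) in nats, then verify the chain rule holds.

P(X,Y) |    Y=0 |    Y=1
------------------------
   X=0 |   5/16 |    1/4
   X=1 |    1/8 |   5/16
H(X,Y) = 1.3335, H(X) = 0.6853, H(Y|X) = 0.6482 (all in nats)

Chain rule: H(X,Y) = H(X) + H(Y|X)

Left side — joint entropy directly:
H(X,Y) = -Σ p(x,y) log p(x,y) = 1.3335 nats

Right side — compute H(Y|X) from the conditional distributions:
P(X) = (9/16, 7/16), so H(X) = 0.6853 nats
H(Y|X) = Σ_x P(X=x) · H(Y|X=x):
  P(Y|X=0) = (5/9, 4/9), H(Y|X=0) = 0.6870, weight P(X=0) = 9/16
  P(Y|X=1) = (2/7, 5/7), H(Y|X=1) = 0.5983, weight P(X=1) = 7/16
H(Y|X) = 0.6482 nats

H(X) + H(Y|X) = 0.6853 + 0.6482 = 1.3335 nats

Both sides equal 1.3335 nats. ✓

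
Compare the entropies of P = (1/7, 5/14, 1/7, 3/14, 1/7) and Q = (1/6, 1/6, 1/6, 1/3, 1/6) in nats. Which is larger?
Q

Computing entropies in nats:
H(P) = 1.5318
H(Q) = 1.5607

Distribution Q has higher entropy.

Intuition: The distribution closer to uniform (more spread out) has higher entropy.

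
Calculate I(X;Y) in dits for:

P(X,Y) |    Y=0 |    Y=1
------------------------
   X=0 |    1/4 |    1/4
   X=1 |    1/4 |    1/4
0.0000 dits

Mutual information: I(X;Y) = H(X) + H(Y) - H(X,Y)

Marginals:
P(X) = (1/2, 1/2), H(X) = 0.3010 dits
P(Y) = (1/2, 1/2), H(Y) = 0.3010 dits

Joint entropy: H(X,Y) = 0.6021 dits

I(X;Y) = 0.3010 + 0.3010 - 0.6021 = 0.0000 dits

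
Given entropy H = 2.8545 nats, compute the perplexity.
17.3658

Perplexity is e^H (or exp(H) for natural log).

H = 2.8545 nats
Perplexity = e^2.8545 = 17.3658

Interpretation: The model's uncertainty is equivalent to choosing uniformly among 17.4 options.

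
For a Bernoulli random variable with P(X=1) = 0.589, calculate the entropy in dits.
0.2941 dits

The binary entropy function is:
H(p) = -p log(p) - (1-p) log(1-p)

H(0.589) = -0.589 × log_10(0.589) - 0.411 × log_10(0.411)
H(0.589) = 0.2941 dits

Note: Binary entropy is maximized at p=0.5 (H=1 bit) and minimized at p=0 or p=1 (H=0).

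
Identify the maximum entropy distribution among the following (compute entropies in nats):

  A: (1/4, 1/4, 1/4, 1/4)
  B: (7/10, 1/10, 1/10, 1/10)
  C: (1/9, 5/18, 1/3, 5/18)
A

For a discrete distribution over n outcomes, entropy is maximized by the uniform distribution.

Computing entropies:
H(A) = 1.3863 nats
H(B) = 0.9404 nats
H(C) = 1.3220 nats

The uniform distribution (where all probabilities equal 1/4) achieves the maximum entropy of log_e(4) = 1.3863 nats.

Distribution A has the highest entropy.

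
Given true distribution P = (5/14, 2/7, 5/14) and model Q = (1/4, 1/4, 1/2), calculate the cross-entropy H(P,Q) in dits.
0.4945 dits

Cross-entropy: H(P,Q) = -Σ p(x) log q(x)

Alternatively: H(P,Q) = H(P) + D_KL(P||Q)
H(P) = 0.4748 dits
D_KL(P||Q) = 0.0197 dits

H(P,Q) = 0.4748 + 0.0197 = 0.4945 dits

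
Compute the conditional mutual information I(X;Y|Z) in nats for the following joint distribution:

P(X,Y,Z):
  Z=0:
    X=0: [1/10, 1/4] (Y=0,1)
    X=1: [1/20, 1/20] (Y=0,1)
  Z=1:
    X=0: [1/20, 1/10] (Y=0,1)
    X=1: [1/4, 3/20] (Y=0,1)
0.0266 nats

Conditional mutual information: I(X;Y|Z) = H(X|Z) + H(Y|Z) - H(X,Y|Z)

H(Z) = 0.6881
H(X,Z) = 1.2488 → H(X|Z) = 0.5606
H(Y,Z) = 1.3535 → H(Y|Z) = 0.6654
H(X,Y,Z) = 1.8876 → H(X,Y|Z) = 1.1995

I(X;Y|Z) = 0.5606 + 0.6654 - 1.1995 = 0.0266 nats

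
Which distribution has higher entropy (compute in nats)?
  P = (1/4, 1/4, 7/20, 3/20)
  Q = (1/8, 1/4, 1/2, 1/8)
P

Computing entropies in nats:
H(P) = 1.3452
H(Q) = 1.2130

Distribution P has higher entropy.

Intuition: The distribution closer to uniform (more spread out) has higher entropy.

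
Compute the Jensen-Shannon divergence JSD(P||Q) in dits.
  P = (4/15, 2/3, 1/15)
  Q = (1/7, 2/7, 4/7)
0.0708 dits

Jensen-Shannon divergence is:
JSD(P||Q) = 0.5 × D_KL(P||M) + 0.5 × D_KL(Q||M)
where M = 0.5 × (P + Q) is the mixture distribution.

M = 0.5 × (4/15, 2/3, 1/15) + 0.5 × (1/7, 2/7, 4/7) = (0.204762, 10/21, 0.319048)

D_KL(P||M) = 0.0827 dits
D_KL(Q||M) = 0.0589 dits

JSD(P||Q) = 0.5 × 0.0827 + 0.5 × 0.0589 = 0.0708 dits

Unlike KL divergence, JSD is symmetric and bounded: 0 ≤ JSD ≤ log(2).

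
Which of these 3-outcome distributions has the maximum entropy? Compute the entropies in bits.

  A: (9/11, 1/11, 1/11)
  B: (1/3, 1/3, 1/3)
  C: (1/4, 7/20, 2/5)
B

For a discrete distribution over n outcomes, entropy is maximized by the uniform distribution.

Computing entropies:
H(A) = 0.8659 bits
H(B) = 1.5850 bits
H(C) = 1.5589 bits

The uniform distribution (where all probabilities equal 1/3) achieves the maximum entropy of log_2(3) = 1.5850 bits.

Distribution B has the highest entropy.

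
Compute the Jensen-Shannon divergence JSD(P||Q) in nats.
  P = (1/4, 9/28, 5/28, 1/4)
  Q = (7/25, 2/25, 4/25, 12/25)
0.0580 nats

Jensen-Shannon divergence is:
JSD(P||Q) = 0.5 × D_KL(P||M) + 0.5 × D_KL(Q||M)
where M = 0.5 × (P + Q) is the mixture distribution.

M = 0.5 × (1/4, 9/28, 5/28, 1/4) + 0.5 × (7/25, 2/25, 4/25, 12/25) = (0.265, 0.200714, 0.169286, 0.365)

D_KL(P||M) = 0.0517 nats
D_KL(Q||M) = 0.0643 nats

JSD(P||Q) = 0.5 × 0.0517 + 0.5 × 0.0643 = 0.0580 nats

Unlike KL divergence, JSD is symmetric and bounded: 0 ≤ JSD ≤ log(2).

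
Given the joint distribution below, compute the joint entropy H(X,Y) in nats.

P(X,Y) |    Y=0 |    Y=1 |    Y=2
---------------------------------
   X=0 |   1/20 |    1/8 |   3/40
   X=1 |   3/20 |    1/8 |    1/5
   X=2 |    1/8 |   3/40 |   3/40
2.1188 nats

Joint entropy is H(X,Y) = -Σ_{x,y} p(x,y) log p(x,y).

Summing over all non-zero entries:
H(X,Y) = -[1/20·log_e(1/20) + 1/8·log_e(1/8) + 3/40·log_e(3/40) + 3/20·log_e(3/20) + 1/8·log_e(1/8) + 1/5·log_e(1/5) + 1/8·log_e(1/8) + 3/40·log_e(3/40) + 3/40·log_e(3/40)]
H(X,Y) = 2.1188 nats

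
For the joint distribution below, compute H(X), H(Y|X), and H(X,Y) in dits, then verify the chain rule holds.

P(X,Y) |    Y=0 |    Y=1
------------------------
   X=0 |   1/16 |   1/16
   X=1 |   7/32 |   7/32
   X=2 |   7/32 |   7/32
H(X,Y) = 0.7281, H(X) = 0.4270, H(Y|X) = 0.3010 (all in dits)

Chain rule: H(X,Y) = H(X) + H(Y|X)

Left side — joint entropy directly:
H(X,Y) = -Σ p(x,y) log p(x,y) = 0.7281 dits

Right side — compute H(Y|X) from the conditional distributions:
P(X) = (1/8, 7/16, 7/16), so H(X) = 0.4270 dits
H(Y|X) = Σ_x P(X=x) · H(Y|X=x):
  P(Y|X=0) = (1/2, 1/2), H(Y|X=0) = 0.3010, weight P(X=0) = 1/8
  P(Y|X=1) = (1/2, 1/2), H(Y|X=1) = 0.3010, weight P(X=1) = 7/16
  P(Y|X=2) = (1/2, 1/2), H(Y|X=2) = 0.3010, weight P(X=2) = 7/16
H(Y|X) = 0.3010 dits

H(X) + H(Y|X) = 0.4270 + 0.3010 = 0.7281 dits

Both sides equal 0.7281 dits. ✓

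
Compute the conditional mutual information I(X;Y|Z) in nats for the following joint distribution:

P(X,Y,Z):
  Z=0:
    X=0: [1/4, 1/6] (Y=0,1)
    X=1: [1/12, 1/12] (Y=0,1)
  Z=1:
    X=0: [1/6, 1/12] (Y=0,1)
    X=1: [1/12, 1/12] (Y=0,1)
0.0082 nats

Conditional mutual information: I(X;Y|Z) = H(X|Z) + H(Y|Z) - H(X,Y|Z)

H(Z) = 0.6792
H(X,Z) = 1.3086 → H(X|Z) = 0.6294
H(Y,Z) = 1.3580 → H(Y|Z) = 0.6788
H(X,Y,Z) = 1.9792 → H(X,Y|Z) = 1.3000

I(X;Y|Z) = 0.6294 + 0.6788 - 1.3000 = 0.0082 nats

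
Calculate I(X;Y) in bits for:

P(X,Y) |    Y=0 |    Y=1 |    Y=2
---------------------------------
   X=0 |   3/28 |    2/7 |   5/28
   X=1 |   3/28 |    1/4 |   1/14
0.0212 bits

Mutual information: I(X;Y) = H(X) + H(Y) - H(X,Y)

Marginals:
P(X) = (4/7, 3/7), H(X) = 0.9852 bits
P(Y) = (3/14, 15/28, 1/4), H(Y) = 1.4586 bits

Joint entropy: H(X,Y) = 2.4227 bits

I(X;Y) = 0.9852 + 1.4586 - 2.4227 = 0.0212 bits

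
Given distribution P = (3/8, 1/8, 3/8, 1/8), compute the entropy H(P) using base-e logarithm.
1.2555 nats

Shannon entropy is H(X) = -Σ p(x) log p(x).

For P = (3/8, 1/8, 3/8, 1/8):
H = -3/8 × log_e(3/8) -1/8 × log_e(1/8) -3/8 × log_e(3/8) -1/8 × log_e(1/8)
H = 1.2555 nats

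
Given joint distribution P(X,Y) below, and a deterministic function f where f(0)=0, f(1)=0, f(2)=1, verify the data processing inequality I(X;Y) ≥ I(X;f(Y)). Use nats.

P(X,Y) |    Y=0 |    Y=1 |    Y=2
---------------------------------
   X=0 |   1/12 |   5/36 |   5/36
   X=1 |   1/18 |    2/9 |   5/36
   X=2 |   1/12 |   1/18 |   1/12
I(X;Y) = 0.0345, I(X;f(Y)) = 0.0012, inequality holds: 0.0345 ≥ 0.0012

Data Processing Inequality: For any Markov chain X → Y → Z, we have I(X;Y) ≥ I(X;Z).

Here Z = f(Y) is a deterministic function of Y, forming X → Y → Z.

Original I(X;Y) = 0.0345 nats

After applying f:
P(X,Z) where Z=f(Y):
- P(X,Z=0) = P(X,Y=0) + P(X,Y=1)
- P(X,Z=1) = P(X,Y=2)

I(X;Z) = I(X;f(Y)) = 0.0012 nats

Verification: 0.0345 ≥ 0.0012 ✓

Information cannot be created by processing; the function f can only lose information about X.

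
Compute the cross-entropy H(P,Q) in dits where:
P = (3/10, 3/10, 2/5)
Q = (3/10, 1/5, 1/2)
0.4870 dits

Cross-entropy: H(P,Q) = -Σ p(x) log q(x)

Alternatively: H(P,Q) = H(P) + D_KL(P||Q)
H(P) = 0.4729 dits
D_KL(P||Q) = 0.0141 dits

H(P,Q) = 0.4729 + 0.0141 = 0.4870 dits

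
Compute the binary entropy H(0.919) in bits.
0.4057 bits

The binary entropy function is:
H(p) = -p log(p) - (1-p) log(1-p)

H(0.919) = -0.919 × log_2(0.919) - 0.081 × log_2(0.081)
H(0.919) = 0.4057 bits

Note: Binary entropy is maximized at p=0.5 (H=1 bit) and minimized at p=0 or p=1 (H=0).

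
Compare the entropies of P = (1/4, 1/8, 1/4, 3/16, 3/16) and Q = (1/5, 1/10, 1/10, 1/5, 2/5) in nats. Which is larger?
P

Computing entropies in nats:
H(P) = 1.5808
H(Q) = 1.4708

Distribution P has higher entropy.

Intuition: The distribution closer to uniform (more spread out) has higher entropy.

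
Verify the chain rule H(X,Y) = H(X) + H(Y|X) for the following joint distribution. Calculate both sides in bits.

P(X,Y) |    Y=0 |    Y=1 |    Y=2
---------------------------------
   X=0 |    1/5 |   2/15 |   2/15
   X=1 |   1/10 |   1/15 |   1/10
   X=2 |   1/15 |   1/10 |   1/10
H(X,Y) = 3.0892, H(X) = 1.5301, H(Y|X) = 1.5591 (all in bits)

Chain rule: H(X,Y) = H(X) + H(Y|X)

Left side — joint entropy directly:
H(X,Y) = -Σ p(x,y) log p(x,y) = 3.0892 bits

Right side — compute H(Y|X) from the conditional distributions:
P(X) = (7/15, 4/15, 4/15), so H(X) = 1.5301 bits
H(Y|X) = Σ_x P(X=x) · H(Y|X=x):
  P(Y|X=0) = (3/7, 2/7, 2/7), H(Y|X=0) = 1.5567, weight P(X=0) = 7/15
  P(Y|X=1) = (3/8, 1/4, 3/8), H(Y|X=1) = 1.5613, weight P(X=1) = 4/15
  P(Y|X=2) = (1/4, 3/8, 3/8), H(Y|X=2) = 1.5613, weight P(X=2) = 4/15
H(Y|X) = 1.5591 bits

H(X) + H(Y|X) = 1.5301 + 1.5591 = 3.0892 bits

Both sides equal 3.0892 bits. ✓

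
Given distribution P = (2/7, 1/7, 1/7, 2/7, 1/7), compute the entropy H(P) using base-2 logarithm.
2.2359 bits

Shannon entropy is H(X) = -Σ p(x) log p(x).

For P = (2/7, 1/7, 1/7, 2/7, 1/7):
H = -2/7 × log_2(2/7) -1/7 × log_2(1/7) -1/7 × log_2(1/7) -2/7 × log_2(2/7) -1/7 × log_2(1/7)
H = 2.2359 bits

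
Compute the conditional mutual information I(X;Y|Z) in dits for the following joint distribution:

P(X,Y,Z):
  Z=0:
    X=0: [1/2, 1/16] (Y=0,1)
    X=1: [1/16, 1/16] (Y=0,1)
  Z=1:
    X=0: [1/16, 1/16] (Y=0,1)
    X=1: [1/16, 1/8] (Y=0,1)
0.0206 dits

Conditional mutual information: I(X;Y|Z) = H(X|Z) + H(Y|Z) - H(X,Y|Z)

H(Z) = 0.2697
H(X,Z) = 0.5026 → H(X|Z) = 0.2329
H(Y,Z) = 0.5026 → H(Y|Z) = 0.2329
H(X,Y,Z) = 0.7149 → H(X,Y|Z) = 0.4452

I(X;Y|Z) = 0.2329 + 0.2329 - 0.4452 = 0.0206 dits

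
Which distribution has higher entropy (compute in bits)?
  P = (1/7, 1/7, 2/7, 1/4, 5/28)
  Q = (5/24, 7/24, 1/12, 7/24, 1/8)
P

Computing entropies in bits:
H(P) = 2.2623
H(Q) = 2.1822

Distribution P has higher entropy.

Intuition: The distribution closer to uniform (more spread out) has higher entropy.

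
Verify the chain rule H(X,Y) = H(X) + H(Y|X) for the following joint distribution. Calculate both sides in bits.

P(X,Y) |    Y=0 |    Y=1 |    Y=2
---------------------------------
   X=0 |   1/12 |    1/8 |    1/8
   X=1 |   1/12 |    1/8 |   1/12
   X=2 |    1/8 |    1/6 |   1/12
H(X,Y) = 3.1258, H(X) = 1.5774, H(Y|X) = 1.5484 (all in bits)

Chain rule: H(X,Y) = H(X) + H(Y|X)

Left side — joint entropy directly:
H(X,Y) = -Σ p(x,y) log p(x,y) = 3.1258 bits

Right side — compute H(Y|X) from the conditional distributions:
P(X) = (1/3, 7/24, 3/8), so H(X) = 1.5774 bits
H(Y|X) = Σ_x P(X=x) · H(Y|X=x):
  P(Y|X=0) = (1/4, 3/8, 3/8), H(Y|X=0) = 1.5613, weight P(X=0) = 1/3
  P(Y|X=1) = (2/7, 3/7, 2/7), H(Y|X=1) = 1.5567, weight P(X=1) = 7/24
  P(Y|X=2) = (1/3, 4/9, 2/9), H(Y|X=2) = 1.5305, weight P(X=2) = 3/8
H(Y|X) = 1.5484 bits

H(X) + H(Y|X) = 1.5774 + 1.5484 = 3.1258 bits

Both sides equal 3.1258 bits. ✓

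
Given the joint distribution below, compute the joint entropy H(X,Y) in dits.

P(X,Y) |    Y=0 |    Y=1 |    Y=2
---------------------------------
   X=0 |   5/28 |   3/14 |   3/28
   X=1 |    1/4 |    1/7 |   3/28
0.7561 dits

Joint entropy is H(X,Y) = -Σ_{x,y} p(x,y) log p(x,y).

Summing over all non-zero entries:
H(X,Y) = -[5/28·log_10(5/28) + 3/14·log_10(3/14) + 3/28·log_10(3/28) + 1/4·log_10(1/4) + 1/7·log_10(1/7) + 3/28·log_10(3/28)]
H(X,Y) = 0.7561 dits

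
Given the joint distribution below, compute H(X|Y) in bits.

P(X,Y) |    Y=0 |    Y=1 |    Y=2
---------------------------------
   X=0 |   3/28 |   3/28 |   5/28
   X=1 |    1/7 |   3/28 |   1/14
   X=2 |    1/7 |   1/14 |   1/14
1.5253 bits

Using the chain rule: H(X|Y) = H(X,Y) - H(Y)

First, compute H(X,Y) = 3.0976 bits

Marginal P(Y) = (11/28, 2/7, 9/28)
H(Y) = 1.5722 bits

H(X|Y) = H(X,Y) - H(Y) = 3.0976 - 1.5722 = 1.5253 bits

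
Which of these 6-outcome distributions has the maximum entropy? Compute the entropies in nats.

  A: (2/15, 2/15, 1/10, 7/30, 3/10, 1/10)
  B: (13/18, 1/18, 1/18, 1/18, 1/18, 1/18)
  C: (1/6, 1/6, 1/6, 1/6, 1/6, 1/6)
C

For a discrete distribution over n outcomes, entropy is maximized by the uniform distribution.

Computing entropies:
H(A) = 1.6986 nats
H(B) = 1.0379 nats
H(C) = 1.7918 nats

The uniform distribution (where all probabilities equal 1/6) achieves the maximum entropy of log_e(6) = 1.7918 nats.

Distribution C has the highest entropy.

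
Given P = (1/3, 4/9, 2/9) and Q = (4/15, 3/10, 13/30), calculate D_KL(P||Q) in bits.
0.1452 bits

KL divergence: D_KL(P||Q) = Σ p(x) log(p(x)/q(x))

Computing term by term:
  x=0: 1/3 × log_2[(1/3)/(4/15)] = 1/3 × 0.3219 = 0.1073
  x=1: 4/9 × log_2[(4/9)/(3/10)] = 4/9 × 0.5670 = 0.2520
  x=2: 2/9 × log_2[(2/9)/(13/30)] = 2/9 × -0.9635 = -0.2141

D_KL(P||Q) = 0.1452 bits

Note: KL divergence is always non-negative and equals 0 iff P = Q.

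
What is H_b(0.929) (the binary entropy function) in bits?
0.3696 bits

The binary entropy function is:
H(p) = -p log(p) - (1-p) log(1-p)

H(0.929) = -0.929 × log_2(0.929) - 0.071 × log_2(0.071)
H(0.929) = 0.3696 bits

Note: Binary entropy is maximized at p=0.5 (H=1 bit) and minimized at p=0 or p=1 (H=0).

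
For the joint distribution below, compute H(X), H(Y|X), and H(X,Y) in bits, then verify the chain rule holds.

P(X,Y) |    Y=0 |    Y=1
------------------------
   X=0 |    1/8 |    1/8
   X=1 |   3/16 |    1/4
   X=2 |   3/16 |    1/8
H(X,Y) = 2.5306, H(X) = 1.5462, H(Y|X) = 0.9845 (all in bits)

Chain rule: H(X,Y) = H(X) + H(Y|X)

Left side — joint entropy directly:
H(X,Y) = -Σ p(x,y) log p(x,y) = 2.5306 bits

Right side — compute H(Y|X) from the conditional distributions:
P(X) = (1/4, 7/16, 5/16), so H(X) = 1.5462 bits
H(Y|X) = Σ_x P(X=x) · H(Y|X=x):
  P(Y|X=0) = (1/2, 1/2), H(Y|X=0) = 1.0000, weight P(X=0) = 1/4
  P(Y|X=1) = (3/7, 4/7), H(Y|X=1) = 0.9852, weight P(X=1) = 7/16
  P(Y|X=2) = (3/5, 2/5), H(Y|X=2) = 0.9710, weight P(X=2) = 5/16
H(Y|X) = 0.9845 bits

H(X) + H(Y|X) = 1.5462 + 0.9845 = 2.5306 bits

Both sides equal 2.5306 bits. ✓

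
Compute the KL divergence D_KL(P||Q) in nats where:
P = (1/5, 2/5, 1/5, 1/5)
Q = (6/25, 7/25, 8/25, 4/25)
0.0568 nats

KL divergence: D_KL(P||Q) = Σ p(x) log(p(x)/q(x))

Computing term by term:
  x=0: 1/5 × log_e[(1/5)/(6/25)] = 1/5 × -0.1823 = -0.0365
  x=1: 2/5 × log_e[(2/5)/(7/25)] = 2/5 × 0.3567 = 0.1427
  x=2: 1/5 × log_e[(1/5)/(8/25)] = 1/5 × -0.4700 = -0.0940
  x=3: 1/5 × log_e[(1/5)/(4/25)] = 1/5 × 0.2231 = 0.0446

D_KL(P||Q) = 0.0568 nats

Note: KL divergence is always non-negative and equals 0 iff P = Q.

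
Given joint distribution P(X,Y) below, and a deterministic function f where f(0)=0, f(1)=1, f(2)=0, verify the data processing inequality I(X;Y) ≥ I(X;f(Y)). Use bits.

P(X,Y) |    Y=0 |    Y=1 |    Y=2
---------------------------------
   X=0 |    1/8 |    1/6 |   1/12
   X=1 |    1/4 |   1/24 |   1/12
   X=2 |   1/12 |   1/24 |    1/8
I(X;Y) = 0.1365, I(X;f(Y)) = 0.0884, inequality holds: 0.1365 ≥ 0.0884

Data Processing Inequality: For any Markov chain X → Y → Z, we have I(X;Y) ≥ I(X;Z).

Here Z = f(Y) is a deterministic function of Y, forming X → Y → Z.

Original I(X;Y) = 0.1365 bits

After applying f:
P(X,Z) where Z=f(Y):
- P(X,Z=0) = P(X,Y=0) + P(X,Y=2)
- P(X,Z=1) = P(X,Y=1)

I(X;Z) = I(X;f(Y)) = 0.0884 bits

Verification: 0.1365 ≥ 0.0884 ✓

Information cannot be created by processing; the function f can only lose information about X.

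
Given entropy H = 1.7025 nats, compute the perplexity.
5.4876

Perplexity is e^H (or exp(H) for natural log).

H = 1.7025 nats
Perplexity = e^1.7025 = 5.4876

Interpretation: The model's uncertainty is equivalent to choosing uniformly among 5.5 options.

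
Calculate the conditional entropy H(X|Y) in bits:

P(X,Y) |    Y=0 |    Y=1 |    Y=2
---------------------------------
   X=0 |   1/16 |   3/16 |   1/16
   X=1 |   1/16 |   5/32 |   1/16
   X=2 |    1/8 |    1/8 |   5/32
1.5126 bits

Using the chain rule: H(X|Y) = H(X,Y) - H(Y)

First, compute H(X,Y) = 3.0397 bits

Marginal P(Y) = (1/4, 15/32, 9/32)
H(Y) = 1.5271 bits

H(X|Y) = H(X,Y) - H(Y) = 3.0397 - 1.5271 = 1.5126 bits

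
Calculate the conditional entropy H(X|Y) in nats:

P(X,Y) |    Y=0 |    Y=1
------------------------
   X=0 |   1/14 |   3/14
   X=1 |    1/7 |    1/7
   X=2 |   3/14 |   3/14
1.0519 nats

Using the chain rule: H(X|Y) = H(X,Y) - H(Y)

First, compute H(X,Y) = 1.7348 nats

Marginal P(Y) = (3/7, 4/7)
H(Y) = 0.6829 nats

H(X|Y) = H(X,Y) - H(Y) = 1.7348 - 0.6829 = 1.0519 nats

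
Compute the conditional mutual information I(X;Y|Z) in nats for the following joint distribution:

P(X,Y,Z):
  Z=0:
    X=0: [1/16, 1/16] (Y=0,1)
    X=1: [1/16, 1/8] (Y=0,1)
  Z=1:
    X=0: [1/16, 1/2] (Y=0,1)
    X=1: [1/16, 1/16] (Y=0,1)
0.0474 nats

Conditional mutual information: I(X;Y|Z) = H(X|Z) + H(Y|Z) - H(X,Y|Z)

H(Z) = 0.6211
H(X,Z) = 1.1574 → H(X|Z) = 0.5363
H(Y,Z) = 1.1574 → H(Y|Z) = 0.5363
H(X,Y,Z) = 1.6462 → H(X,Y|Z) = 1.0251

I(X;Y|Z) = 0.5363 + 0.5363 - 1.0251 = 0.0474 nats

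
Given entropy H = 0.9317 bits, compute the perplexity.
1.9075

Perplexity is 2^H (or exp(H) for natural log).

H = 0.9317 bits
Perplexity = 2^0.9317 = 1.9075

Interpretation: The model's uncertainty is equivalent to choosing uniformly among 1.9 options.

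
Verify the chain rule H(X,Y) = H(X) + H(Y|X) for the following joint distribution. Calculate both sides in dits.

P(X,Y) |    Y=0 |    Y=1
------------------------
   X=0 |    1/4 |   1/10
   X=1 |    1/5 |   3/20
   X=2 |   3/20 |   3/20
H(X,Y) = 0.7611, H(X) = 0.4760, H(Y|X) = 0.2851 (all in dits)

Chain rule: H(X,Y) = H(X) + H(Y|X)

Left side — joint entropy directly:
H(X,Y) = -Σ p(x,y) log p(x,y) = 0.7611 dits

Right side — compute H(Y|X) from the conditional distributions:
P(X) = (7/20, 7/20, 3/10), so H(X) = 0.4760 dits
H(Y|X) = Σ_x P(X=x) · H(Y|X=x):
  P(Y|X=0) = (5/7, 2/7), H(Y|X=0) = 0.2598, weight P(X=0) = 7/20
  P(Y|X=1) = (4/7, 3/7), H(Y|X=1) = 0.2966, weight P(X=1) = 7/20
  P(Y|X=2) = (1/2, 1/2), H(Y|X=2) = 0.3010, weight P(X=2) = 3/10
H(Y|X) = 0.2851 dits

H(X) + H(Y|X) = 0.4760 + 0.2851 = 0.7611 dits

Both sides equal 0.7611 dits. ✓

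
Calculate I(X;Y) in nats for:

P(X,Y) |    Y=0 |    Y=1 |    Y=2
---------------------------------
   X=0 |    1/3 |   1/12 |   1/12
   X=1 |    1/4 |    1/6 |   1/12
0.0201 nats

Mutual information: I(X;Y) = H(X) + H(Y) - H(X,Y)

Marginals:
P(X) = (1/2, 1/2), H(X) = 0.6931 nats
P(Y) = (7/12, 1/4, 1/6), H(Y) = 0.9596 nats

Joint entropy: H(X,Y) = 1.6326 nats

I(X;Y) = 0.6931 + 0.9596 - 1.6326 = 0.0201 nats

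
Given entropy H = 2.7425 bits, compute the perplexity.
6.6923

Perplexity is 2^H (or exp(H) for natural log).

H = 2.7425 bits
Perplexity = 2^2.7425 = 6.6923

Interpretation: The model's uncertainty is equivalent to choosing uniformly among 6.7 options.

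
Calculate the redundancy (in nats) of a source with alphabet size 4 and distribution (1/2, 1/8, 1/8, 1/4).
0.1733 nats

Redundancy measures how far a source is from maximum entropy:
R = H_max - H(X)

Maximum entropy for 4 symbols: H_max = log_e(4) = 1.3863 nats
Actual entropy: H(X) = 1.2130 nats
Redundancy: R = 1.3863 - 1.2130 = 0.1733 nats

This redundancy represents potential for compression: the source could be compressed by 0.1733 nats per symbol.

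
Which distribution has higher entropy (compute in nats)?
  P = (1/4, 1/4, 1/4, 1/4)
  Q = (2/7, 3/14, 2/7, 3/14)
P

Computing entropies in nats:
H(P) = 1.3863
H(Q) = 1.3761

Distribution P has higher entropy.

Intuition: The distribution closer to uniform (more spread out) has higher entropy.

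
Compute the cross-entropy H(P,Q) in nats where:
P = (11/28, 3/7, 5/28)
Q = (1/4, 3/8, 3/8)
1.1401 nats

Cross-entropy: H(P,Q) = -Σ p(x) log q(x)

Alternatively: H(P,Q) = H(P) + D_KL(P||Q)
H(P) = 1.0378 nats
D_KL(P||Q) = 0.1023 nats

H(P,Q) = 1.0378 + 0.1023 = 1.1401 nats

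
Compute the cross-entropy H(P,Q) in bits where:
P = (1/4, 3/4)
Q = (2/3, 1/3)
1.3350 bits

Cross-entropy: H(P,Q) = -Σ p(x) log q(x)

Alternatively: H(P,Q) = H(P) + D_KL(P||Q)
H(P) = 0.8113 bits
D_KL(P||Q) = 0.5237 bits

H(P,Q) = 0.8113 + 0.5237 = 1.3350 bits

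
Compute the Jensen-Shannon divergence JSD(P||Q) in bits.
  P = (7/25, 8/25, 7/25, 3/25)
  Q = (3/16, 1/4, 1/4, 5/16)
0.0424 bits

Jensen-Shannon divergence is:
JSD(P||Q) = 0.5 × D_KL(P||M) + 0.5 × D_KL(Q||M)
where M = 0.5 × (P + Q) is the mixture distribution.

M = 0.5 × (7/25, 8/25, 7/25, 3/25) + 0.5 × (3/16, 1/4, 1/4, 5/16) = (0.23375, 0.285, 0.265, 0.21625)

D_KL(P||M) = 0.0467 bits
D_KL(Q||M) = 0.0381 bits

JSD(P||Q) = 0.5 × 0.0467 + 0.5 × 0.0381 = 0.0424 bits

Unlike KL divergence, JSD is symmetric and bounded: 0 ≤ JSD ≤ log(2).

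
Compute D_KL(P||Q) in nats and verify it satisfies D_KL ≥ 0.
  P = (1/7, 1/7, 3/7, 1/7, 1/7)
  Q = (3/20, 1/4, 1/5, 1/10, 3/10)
0.1847 nats

KL divergence satisfies the Gibbs inequality: D_KL(P||Q) ≥ 0 for all distributions P, Q.

D_KL(P||Q) = Σ p(x) log(p(x)/q(x))
Term by term:
  x=0: 1/7 × log_e[(1/7)/(3/20)] = -0.0070
  x=1: 1/7 × log_e[(1/7)/(1/4)] = -0.0799
  x=2: 3/7 × log_e[(3/7)/(1/5)] = 0.3266
  x=3: 1/7 × log_e[(1/7)/(1/10)] = 0.0510
  x=4: 1/7 × log_e[(1/7)/(3/10)] = -0.1060
D_KL(P||Q) = 0.1847 nats

D_KL(P||Q) = 0.1847 ≥ 0 ✓

This non-negativity is a fundamental property: relative entropy cannot be negative because it measures how different Q is from P.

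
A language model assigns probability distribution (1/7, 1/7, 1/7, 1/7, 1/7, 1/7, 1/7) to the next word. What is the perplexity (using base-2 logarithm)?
7.0000

Perplexity is 2^H (or exp(H) for natural log).

First, H = -Σ p log p = 2.8074 bits
Perplexity = 2^2.8074 = 7.0000

Interpretation: The model's uncertainty is equivalent to choosing uniformly among 7.0 options.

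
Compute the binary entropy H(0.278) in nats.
0.5911 nats

The binary entropy function is:
H(p) = -p log(p) - (1-p) log(1-p)

H(0.278) = -0.278 × log_e(0.278) - 0.722 × log_e(0.722)
H(0.278) = 0.5911 nats

Note: Binary entropy is maximized at p=0.5 (H=1 bit) and minimized at p=0 or p=1 (H=0).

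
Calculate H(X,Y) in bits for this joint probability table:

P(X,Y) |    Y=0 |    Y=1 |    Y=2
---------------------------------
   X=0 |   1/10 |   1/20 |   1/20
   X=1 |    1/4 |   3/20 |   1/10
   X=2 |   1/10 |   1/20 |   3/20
2.9660 bits

Joint entropy is H(X,Y) = -Σ_{x,y} p(x,y) log p(x,y).

Summing over all non-zero entries:
H(X,Y) = -[1/10·log_2(1/10) + 1/20·log_2(1/20) + 1/20·log_2(1/20) + 1/4·log_2(1/4) + 3/20·log_2(3/20) + 1/10·log_2(1/10) + 1/10·log_2(1/10) + 1/20·log_2(1/20) + 3/20·log_2(3/20)]
H(X,Y) = 2.9660 bits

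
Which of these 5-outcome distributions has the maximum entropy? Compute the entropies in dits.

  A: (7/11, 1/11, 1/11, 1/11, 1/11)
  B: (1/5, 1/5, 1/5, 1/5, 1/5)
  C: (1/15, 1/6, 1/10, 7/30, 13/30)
B

For a discrete distribution over n outcomes, entropy is maximized by the uniform distribution.

Computing entropies:
H(A) = 0.5036 dits
H(B) = 0.6990 dits
H(C) = 0.6129 dits

The uniform distribution (where all probabilities equal 1/5) achieves the maximum entropy of log_10(5) = 0.6990 dits.

Distribution B has the highest entropy.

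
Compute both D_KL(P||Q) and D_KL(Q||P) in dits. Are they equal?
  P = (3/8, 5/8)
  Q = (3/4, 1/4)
D_KL(P||Q) = 0.1358, D_KL(Q||P) = 0.1263

KL divergence is not symmetric: D_KL(P||Q) ≠ D_KL(Q||P) in general.

D_KL(P||Q) = 0.1358 dits
D_KL(Q||P) = 0.1263 dits

No, they are not equal!

This asymmetry is why KL divergence is not a true distance metric.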